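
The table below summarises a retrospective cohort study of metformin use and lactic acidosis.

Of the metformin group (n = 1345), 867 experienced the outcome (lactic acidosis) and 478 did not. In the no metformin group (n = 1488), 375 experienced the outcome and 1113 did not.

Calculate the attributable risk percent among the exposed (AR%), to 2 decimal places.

From the description: a = 867, b = 478, c = 375, d = 1113.
Risk in exposed = 867/1345 = 0.64461; risk in unexposed = 375/1488 = 0.25202.
RR = 0.64461/0.25202 = 2.55781
AR% = (RR − 1)/RR × 100 = (2.55781 − 1)/2.55781 × 100 = 60.9041%

60.90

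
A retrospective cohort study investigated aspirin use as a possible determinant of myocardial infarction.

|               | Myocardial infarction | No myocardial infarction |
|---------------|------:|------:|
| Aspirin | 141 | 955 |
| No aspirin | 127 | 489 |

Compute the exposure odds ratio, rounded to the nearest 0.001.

Cells: a = 141, b = 955, c = 127, d = 489.
OR = (a·d)/(b·c) = (141 × 489) / (955 × 127) = 68949 / 121285 = 0.56849
Exposure is associated with lower odds of myocardial infarction (OR = 0.57 < 1).

0.568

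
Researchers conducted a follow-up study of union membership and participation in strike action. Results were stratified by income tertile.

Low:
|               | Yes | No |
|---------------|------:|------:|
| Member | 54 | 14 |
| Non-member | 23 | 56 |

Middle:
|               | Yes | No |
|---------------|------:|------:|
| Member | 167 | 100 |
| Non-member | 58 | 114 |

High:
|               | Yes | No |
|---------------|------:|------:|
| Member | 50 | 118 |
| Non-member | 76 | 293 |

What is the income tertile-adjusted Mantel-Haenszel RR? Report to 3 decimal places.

1.848

RR_MH = Σ(aᵢ·n₀ᵢ/nᵢ) / Σ(cᵢ·n₁ᵢ/nᵢ), with n₁ᵢ = aᵢ+bᵢ (exposed), n₀ᵢ = cᵢ+dᵢ (unexposed), nᵢ = n₁ᵢ+n₀ᵢ.
Stratum 1 (Low): n₁ = 68, n₀ = 79, n = 147; a·n₀/n = 54·79/147 = 29.0204; c·n₁/n = 23·68/147 = 10.6395
Stratum 2 (Middle): n₁ = 267, n₀ = 172, n = 439; a·n₀/n = 167·172/439 = 65.4305; c·n₁/n = 58·267/439 = 35.2756
Stratum 3 (High): n₁ = 168, n₀ = 369, n = 537; a·n₀/n = 50·369/537 = 34.3575; c·n₁/n = 76·168/537 = 23.7765
RR_MH = (29.0204 + 65.4305 + 34.3575) / (10.6395 + 35.2756 + 23.7765) = 128.8085 / 69.6916 = 1.84826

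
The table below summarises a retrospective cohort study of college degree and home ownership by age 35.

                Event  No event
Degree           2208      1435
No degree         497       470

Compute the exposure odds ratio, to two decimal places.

Cells: a = 2208, b = 1435, c = 497, d = 470.
OR = (a·d)/(b·c) = (2208 × 470) / (1435 × 497) = 1037760 / 713195 = 1.45509
The odds of home ownership by age 35 are about 1.46 times as high in the degree group.

1.46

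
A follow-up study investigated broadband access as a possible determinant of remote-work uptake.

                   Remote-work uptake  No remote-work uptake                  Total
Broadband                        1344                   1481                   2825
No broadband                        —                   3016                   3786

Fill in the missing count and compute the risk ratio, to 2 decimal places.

The missing cell is in the unexposed row: 3786 − 3016 = 770.
So a = 1344, b = 1481, c = 770, d = 3016.
RR = [a/(a+b)] / [c/(c+d)] = (1344/2825) / (770/3786) = 0.47575/0.20338 = 2.33922

2.34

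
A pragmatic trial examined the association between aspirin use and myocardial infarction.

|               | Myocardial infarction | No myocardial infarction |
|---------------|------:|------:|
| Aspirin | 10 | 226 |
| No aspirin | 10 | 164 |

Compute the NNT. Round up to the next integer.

67

Risk in treated group = 10/236 = 0.04237; risk in control = 10/174 = 0.05747.
Absolute risk reduction = 0.05747 − 0.04237 = 0.01510
NNT = 1 / ARR = 1 / 0.01510 = 66.232 → round up → 67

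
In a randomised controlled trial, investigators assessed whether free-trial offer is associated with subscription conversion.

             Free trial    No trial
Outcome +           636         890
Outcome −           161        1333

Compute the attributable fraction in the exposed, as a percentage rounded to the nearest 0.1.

Reading the table with exposure as columns: a = 636 (Free trial, case), b = 161 (Free trial, non-case), c = 890 (No trial, case), d = 1333.
Risk in exposed = 636/797 = 0.79799; risk in unexposed = 890/2223 = 0.40036.
RR = 0.79799/0.40036 = 1.99319
AR% = (RR − 1)/RR × 100 = (1.99319 − 1)/1.99319 × 100 = 49.8291%

49.8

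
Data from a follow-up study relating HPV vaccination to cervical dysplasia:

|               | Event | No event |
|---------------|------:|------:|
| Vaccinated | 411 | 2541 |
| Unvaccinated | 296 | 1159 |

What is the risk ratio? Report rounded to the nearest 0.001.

Cells: a = 411, b = 2541, c = 296, d = 1159.
Risk in exposed = 411/2952 = 0.13923; risk in unexposed = 296/1455 = 0.20344.
RR = 0.13923 / 0.20344 = 0.68438
The risk is 32% lower among the exposed than among the unexposed.

0.684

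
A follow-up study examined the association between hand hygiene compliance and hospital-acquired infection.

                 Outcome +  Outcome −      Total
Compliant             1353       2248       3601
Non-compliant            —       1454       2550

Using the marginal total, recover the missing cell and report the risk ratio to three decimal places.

The missing cell is in the unexposed row: 2550 − 1454 = 1096.
So a = 1353, b = 2248, c = 1096, d = 1454.
RR = [a/(a+b)] / [c/(c+d)] = (1353/3601) / (1096/2550) = 0.37573/0.42980 = 0.87419

0.874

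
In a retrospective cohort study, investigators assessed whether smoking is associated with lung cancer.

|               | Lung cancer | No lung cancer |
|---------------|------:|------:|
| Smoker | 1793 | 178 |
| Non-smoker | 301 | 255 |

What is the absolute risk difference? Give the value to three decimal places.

0.368

Cells: a = 1793, b = 178, c = 301, d = 255.
Risk in exposed = 1793/1971 = 0.909691; risk in unexposed = 301/556 = 0.541367.
Risk difference = 0.909691 − 0.541367 = 0.368324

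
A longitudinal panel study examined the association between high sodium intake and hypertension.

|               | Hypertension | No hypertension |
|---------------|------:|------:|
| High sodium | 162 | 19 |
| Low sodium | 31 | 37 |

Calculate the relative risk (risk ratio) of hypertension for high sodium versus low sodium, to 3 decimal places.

1.963

Cells: a = 162, b = 19, c = 31, d = 37.
Risk in exposed = 162/181 = 0.89503; risk in unexposed = 31/68 = 0.45588.
RR = 0.89503 / 0.45588 = 1.96329
The risk among the exposed is 1.96 times that among the unexposed.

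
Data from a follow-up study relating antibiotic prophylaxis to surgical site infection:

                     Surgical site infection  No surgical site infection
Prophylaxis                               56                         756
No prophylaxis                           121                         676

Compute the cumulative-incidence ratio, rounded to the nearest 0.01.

Cells: a = 56, b = 756, c = 121, d = 676.
Risk in exposed = 56/812 = 0.06897; risk in unexposed = 121/797 = 0.15182.
RR = 0.06897 / 0.15182 = 0.45426
The risk is 55% lower among the exposed than among the unexposed.

0.45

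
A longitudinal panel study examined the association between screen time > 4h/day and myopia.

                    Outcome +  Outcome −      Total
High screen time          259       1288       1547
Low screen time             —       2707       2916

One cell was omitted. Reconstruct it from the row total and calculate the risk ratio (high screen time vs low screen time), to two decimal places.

The missing cell is in the unexposed row: 2916 − 2707 = 209.
So a = 259, b = 1288, c = 209, d = 2707.
RR = [a/(a+b)] / [c/(c+d)] = (259/1547) / (209/2916) = 0.16742/0.07167 = 2.33588

2.34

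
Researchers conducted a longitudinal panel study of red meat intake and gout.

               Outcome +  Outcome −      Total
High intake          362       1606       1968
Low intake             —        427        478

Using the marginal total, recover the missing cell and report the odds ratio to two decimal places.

1.89

The missing cell is in the unexposed row: 478 − 427 = 51.
So a = 362, b = 1606, c = 51, d = 427.
OR = (a·d)/(b·c) = (362 × 427) / (1606 × 51) = 154574 / 81906 = 1.88721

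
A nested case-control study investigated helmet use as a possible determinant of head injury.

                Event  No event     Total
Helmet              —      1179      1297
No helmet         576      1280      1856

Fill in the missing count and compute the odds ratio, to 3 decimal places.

0.222

The missing cell is in the exposed row: 1297 − 1179 = 118.
So a = 118, b = 1179, c = 576, d = 1280.
OR = (a·d)/(b·c) = (118 × 1280) / (1179 × 576) = 151040 / 679104 = 0.22241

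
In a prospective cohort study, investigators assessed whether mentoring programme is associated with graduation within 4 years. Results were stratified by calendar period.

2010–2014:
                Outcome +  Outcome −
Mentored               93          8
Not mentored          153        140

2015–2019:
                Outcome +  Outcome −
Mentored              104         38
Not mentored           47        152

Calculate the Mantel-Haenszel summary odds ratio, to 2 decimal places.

OR_MH = Σ(aᵢdᵢ/nᵢ) / Σ(bᵢcᵢ/nᵢ), where nᵢ is the stratum total.
Stratum 1 (2010–2014): n = 394; a·d/n = 93·140/394 = 33.0457; b·c/n = 8·153/394 = 3.1066
Stratum 2 (2015–2019): n = 341; a·d/n = 104·152/341 = 46.3578; b·c/n = 38·47/341 = 5.2375
OR_MH = (33.0457 + 46.3578) / (3.1066 + 5.2375) = 79.4035 / 8.3441 = 9.51608

9.52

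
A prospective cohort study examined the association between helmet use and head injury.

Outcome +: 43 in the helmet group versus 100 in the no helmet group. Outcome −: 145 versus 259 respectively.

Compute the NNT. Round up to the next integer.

Risk in treated group = 43/188 = 0.22872; risk in control = 100/359 = 0.27855.
Absolute risk reduction = 0.27855 − 0.22872 = 0.04983
NNT = 1 / ARR = 1 / 0.04983 = 20.069 → round up → 21

21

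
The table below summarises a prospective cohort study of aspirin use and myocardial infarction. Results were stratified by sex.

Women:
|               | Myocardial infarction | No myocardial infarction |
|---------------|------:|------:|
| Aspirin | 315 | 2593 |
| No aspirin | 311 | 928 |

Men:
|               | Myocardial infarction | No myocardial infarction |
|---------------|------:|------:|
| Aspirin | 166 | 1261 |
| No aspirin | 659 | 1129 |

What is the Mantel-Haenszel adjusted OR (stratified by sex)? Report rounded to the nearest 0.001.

0.284

OR_MH = Σ(aᵢdᵢ/nᵢ) / Σ(bᵢcᵢ/nᵢ), where nᵢ is the stratum total.
Stratum 1 (Women): n = 4147; a·d/n = 315·928/4147 = 70.4895; b·c/n = 2593·311/4147 = 194.4594
Stratum 2 (Men): n = 3215; a·d/n = 166·1129/3215 = 58.2936; b·c/n = 1261·659/3215 = 258.4756
OR_MH = (70.4895 + 58.2936) / (194.4594 + 258.4756) = 128.7831 / 452.9350 = 0.28433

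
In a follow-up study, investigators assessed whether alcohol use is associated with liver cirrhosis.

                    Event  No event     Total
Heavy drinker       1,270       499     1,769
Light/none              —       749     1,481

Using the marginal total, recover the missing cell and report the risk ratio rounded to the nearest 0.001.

1.453

The missing cell is in the unexposed row: 1481 − 749 = 732.
So a = 1270, b = 499, c = 732, d = 749.
RR = [a/(a+b)] / [c/(c+d)] = (1270/1769) / (732/1481) = 0.71792/0.49426 = 1.45251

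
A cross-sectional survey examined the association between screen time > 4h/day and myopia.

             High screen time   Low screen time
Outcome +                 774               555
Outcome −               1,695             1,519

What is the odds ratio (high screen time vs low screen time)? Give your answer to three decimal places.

Reading the table with exposure as columns: a = 774 (High screen time, case), b = 1695 (High screen time, non-case), c = 555 (Low screen time, case), d = 1519.
OR = (a·d)/(b·c) = (774 × 1519) / (1695 × 555) = 1175706 / 940725 = 1.24979
The odds of myopia are about 1.25 times as high in the high screen time group.

1.250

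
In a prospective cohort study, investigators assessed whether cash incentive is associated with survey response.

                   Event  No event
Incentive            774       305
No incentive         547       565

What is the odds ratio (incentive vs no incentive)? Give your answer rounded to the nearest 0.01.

2.62

Cells: a = 774, b = 305, c = 547, d = 565.
OR = (a·d)/(b·c) = (774 × 565) / (305 × 547) = 437310 / 166835 = 2.62121
The odds of survey response are about 2.62 times as high in the incentive group.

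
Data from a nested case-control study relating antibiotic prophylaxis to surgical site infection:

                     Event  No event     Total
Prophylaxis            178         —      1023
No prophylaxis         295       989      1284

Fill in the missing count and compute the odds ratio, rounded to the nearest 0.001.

The missing cell is in the exposed row: 1023 − 178 = 845.
So a = 178, b = 845, c = 295, d = 989.
OR = (a·d)/(b·c) = (178 × 989) / (845 × 295) = 176042 / 249275 = 0.70622

0.706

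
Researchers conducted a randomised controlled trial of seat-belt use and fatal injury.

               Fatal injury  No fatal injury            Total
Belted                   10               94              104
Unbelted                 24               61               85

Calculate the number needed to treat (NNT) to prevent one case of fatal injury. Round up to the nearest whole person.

Risk in treated group = 10/104 = 0.09615; risk in control = 24/85 = 0.28235.
Absolute risk reduction = 0.28235 − 0.09615 = 0.18620
NNT = 1 / ARR = 1 / 0.18620 = 5.371 → round up → 6

6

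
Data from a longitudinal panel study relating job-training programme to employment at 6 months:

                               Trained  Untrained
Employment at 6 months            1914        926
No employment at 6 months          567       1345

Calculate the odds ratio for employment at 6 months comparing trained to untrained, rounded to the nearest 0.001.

Reading the table with exposure as columns: a = 1914 (Trained, case), b = 567 (Trained, non-case), c = 926 (Untrained, case), d = 1345.
OR = (a·d)/(b·c) = (1914 × 1345) / (567 × 926) = 2574330 / 525042 = 4.90309
The odds of employment at 6 months are about 4.90 times as high in the trained group.

4.903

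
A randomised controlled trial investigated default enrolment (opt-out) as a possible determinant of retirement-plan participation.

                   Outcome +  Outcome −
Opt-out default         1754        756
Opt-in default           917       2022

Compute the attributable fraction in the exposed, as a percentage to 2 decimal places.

Cells: a = 1754, b = 756, c = 917, d = 2022.
Risk in exposed = 1754/2510 = 0.69880; risk in unexposed = 917/2939 = 0.31201.
RR = 0.69880/0.31201 = 2.23968
AR% = (RR − 1)/RR × 100 = (2.23968 − 1)/2.23968 × 100 = 55.3508%

55.35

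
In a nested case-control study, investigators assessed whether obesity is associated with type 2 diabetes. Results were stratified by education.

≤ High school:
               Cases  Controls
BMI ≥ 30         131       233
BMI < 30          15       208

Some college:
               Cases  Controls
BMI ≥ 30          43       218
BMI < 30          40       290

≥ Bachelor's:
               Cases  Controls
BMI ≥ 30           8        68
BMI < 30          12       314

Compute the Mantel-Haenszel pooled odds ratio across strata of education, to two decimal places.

3.24

OR_MH = Σ(aᵢdᵢ/nᵢ) / Σ(bᵢcᵢ/nᵢ), where nᵢ is the stratum total.
Stratum 1 (≤ High school): n = 587; a·d/n = 131·208/587 = 46.4191; b·c/n = 233·15/587 = 5.9540
Stratum 2 (Some college): n = 591; a·d/n = 43·290/591 = 21.0998; b·c/n = 218·40/591 = 14.7547
Stratum 3 (≥ Bachelor's): n = 402; a·d/n = 8·314/402 = 6.2488; b·c/n = 68·12/402 = 2.0299
OR_MH = (46.4191 + 21.0998 + 6.2488) / (5.9540 + 14.7547 + 2.0299) = 73.7677 / 22.7385 = 3.24417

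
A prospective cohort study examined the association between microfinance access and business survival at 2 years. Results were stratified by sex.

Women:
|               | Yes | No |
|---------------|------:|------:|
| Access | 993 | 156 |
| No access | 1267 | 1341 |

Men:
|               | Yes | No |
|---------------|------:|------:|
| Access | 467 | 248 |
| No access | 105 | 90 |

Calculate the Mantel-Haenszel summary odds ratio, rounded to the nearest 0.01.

OR_MH = Σ(aᵢdᵢ/nᵢ) / Σ(bᵢcᵢ/nᵢ), where nᵢ is the stratum total.
Stratum 1 (Women): n = 3757; a·d/n = 993·1341/3757 = 354.4352; b·c/n = 156·1267/3757 = 52.6090
Stratum 2 (Men): n = 910; a·d/n = 467·90/910 = 46.1868; b·c/n = 248·105/910 = 28.6154
OR_MH = (354.4352 + 46.1868) / (52.6090 + 28.6154) = 400.6220 / 81.2244 = 4.93229

4.93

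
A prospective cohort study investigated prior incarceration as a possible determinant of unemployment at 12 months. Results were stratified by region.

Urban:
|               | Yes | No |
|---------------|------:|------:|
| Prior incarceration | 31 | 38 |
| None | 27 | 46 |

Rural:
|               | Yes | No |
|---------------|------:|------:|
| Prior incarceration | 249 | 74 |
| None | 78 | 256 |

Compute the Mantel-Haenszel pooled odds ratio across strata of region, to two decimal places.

6.69

OR_MH = Σ(aᵢdᵢ/nᵢ) / Σ(bᵢcᵢ/nᵢ), where nᵢ is the stratum total.
Stratum 1 (Urban): n = 142; a·d/n = 31·46/142 = 10.0423; b·c/n = 38·27/142 = 7.2254
Stratum 2 (Rural): n = 657; a·d/n = 249·256/657 = 97.0228; b·c/n = 74·78/657 = 8.7854
OR_MH = (10.0423 + 97.0228) / (7.2254 + 8.7854) = 107.0651 / 16.0107 = 6.68708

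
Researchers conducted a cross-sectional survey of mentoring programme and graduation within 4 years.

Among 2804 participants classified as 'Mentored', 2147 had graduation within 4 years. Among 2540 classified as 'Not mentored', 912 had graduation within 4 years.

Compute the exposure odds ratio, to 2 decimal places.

From the description: a = 2147, b = 657, c = 912, d = 1628.
OR = (a·d)/(b·c) = (2147 × 1628) / (657 × 912) = 3495316 / 599184 = 5.83346
The odds of graduation within 4 years are about 5.83 times as high in the mentored group.

5.83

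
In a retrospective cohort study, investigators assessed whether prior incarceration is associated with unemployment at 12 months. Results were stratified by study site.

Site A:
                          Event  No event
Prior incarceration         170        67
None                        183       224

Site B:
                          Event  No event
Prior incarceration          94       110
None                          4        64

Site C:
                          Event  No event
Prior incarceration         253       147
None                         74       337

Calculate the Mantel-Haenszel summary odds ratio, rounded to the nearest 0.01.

5.47

OR_MH = Σ(aᵢdᵢ/nᵢ) / Σ(bᵢcᵢ/nᵢ), where nᵢ is the stratum total.
Stratum 1 (Site A): n = 644; a·d/n = 170·224/644 = 59.1304; b·c/n = 67·183/644 = 19.0388
Stratum 2 (Site B): n = 272; a·d/n = 94·64/272 = 22.1176; b·c/n = 110·4/272 = 1.6176
Stratum 3 (Site C): n = 811; a·d/n = 253·337/811 = 105.1307; b·c/n = 147·74/811 = 13.4131
OR_MH = (59.1304 + 22.1176 + 105.1307) / (19.0388 + 1.6176 + 13.4131) = 186.3788 / 34.0695 = 5.47054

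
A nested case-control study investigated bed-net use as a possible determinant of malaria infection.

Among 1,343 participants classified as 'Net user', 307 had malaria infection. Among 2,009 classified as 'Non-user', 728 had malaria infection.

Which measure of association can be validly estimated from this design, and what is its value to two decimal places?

0.52

From the description: a = 307, b = 1036, c = 728, d = 1281.
This is a nested case-control study: participants were sampled on outcome status, so risks in the source population cannot be estimated directly — relative risk is not valid here. The odds ratio is the appropriate measure.
OR = (a·d)/(b·c) = (307 × 1281) / (1036 × 728) = 393267 / 754208 = 0.52143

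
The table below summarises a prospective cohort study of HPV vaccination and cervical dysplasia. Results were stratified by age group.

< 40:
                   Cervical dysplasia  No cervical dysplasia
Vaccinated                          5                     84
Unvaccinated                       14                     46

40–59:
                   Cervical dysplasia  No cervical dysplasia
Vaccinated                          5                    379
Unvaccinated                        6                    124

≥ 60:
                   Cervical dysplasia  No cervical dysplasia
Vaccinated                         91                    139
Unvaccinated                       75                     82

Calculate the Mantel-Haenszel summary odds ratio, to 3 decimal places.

OR_MH = Σ(aᵢdᵢ/nᵢ) / Σ(bᵢcᵢ/nᵢ), where nᵢ is the stratum total.
Stratum 1 (< 40): n = 149; a·d/n = 5·46/149 = 1.5436; b·c/n = 84·14/149 = 7.8926
Stratum 2 (40–59): n = 514; a·d/n = 5·124/514 = 1.2062; b·c/n = 379·6/514 = 4.4241
Stratum 3 (≥ 60): n = 387; a·d/n = 91·82/387 = 19.2817; b·c/n = 139·75/387 = 26.9380
OR_MH = (1.5436 + 1.2062 + 19.2817) / (7.8926 + 4.4241 + 26.9380) = 22.0315 / 39.2547 = 0.56124

0.561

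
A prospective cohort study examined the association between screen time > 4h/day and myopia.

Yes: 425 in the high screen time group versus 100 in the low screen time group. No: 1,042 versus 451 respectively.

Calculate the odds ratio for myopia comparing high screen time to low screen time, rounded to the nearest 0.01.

From the description: a = 425, b = 1042, c = 100, d = 451.
OR = (a·d)/(b·c) = (425 × 451) / (1042 × 100) = 191675 / 104200 = 1.83949
The odds of myopia are about 1.84 times as high in the high screen time group.

1.84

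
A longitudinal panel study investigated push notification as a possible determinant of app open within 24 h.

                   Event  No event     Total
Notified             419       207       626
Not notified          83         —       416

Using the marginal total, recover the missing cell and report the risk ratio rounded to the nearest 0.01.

3.35

The missing cell is in the unexposed row: 416 − 83 = 333.
So a = 419, b = 207, c = 83, d = 333.
RR = [a/(a+b)] / [c/(c+d)] = (419/626) / (83/416) = 0.66933/0.19952 = 3.35471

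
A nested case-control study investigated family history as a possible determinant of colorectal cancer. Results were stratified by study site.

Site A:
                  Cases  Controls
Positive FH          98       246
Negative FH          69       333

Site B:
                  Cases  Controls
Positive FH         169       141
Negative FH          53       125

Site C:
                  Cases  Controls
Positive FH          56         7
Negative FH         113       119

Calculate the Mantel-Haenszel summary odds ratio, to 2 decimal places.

OR_MH = Σ(aᵢdᵢ/nᵢ) / Σ(bᵢcᵢ/nᵢ), where nᵢ is the stratum total.
Stratum 1 (Site A): n = 746; a·d/n = 98·333/746 = 43.7453; b·c/n = 246·69/746 = 22.7534
Stratum 2 (Site B): n = 488; a·d/n = 169·125/488 = 43.2889; b·c/n = 141·53/488 = 15.3135
Stratum 3 (Site C): n = 295; a·d/n = 56·119/295 = 22.5898; b·c/n = 7·113/295 = 2.6814
OR_MH = (43.7453 + 43.2889 + 22.5898) / (22.7534 + 15.3135 + 2.6814) = 109.6241 / 40.7482 = 2.69028

2.69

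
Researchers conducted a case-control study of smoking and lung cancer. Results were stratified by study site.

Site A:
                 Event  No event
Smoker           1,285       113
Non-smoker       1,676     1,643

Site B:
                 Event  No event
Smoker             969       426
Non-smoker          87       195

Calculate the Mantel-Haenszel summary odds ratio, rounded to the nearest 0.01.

OR_MH = Σ(aᵢdᵢ/nᵢ) / Σ(bᵢcᵢ/nᵢ), where nᵢ is the stratum total.
Stratum 1 (Site A): n = 4717; a·d/n = 1285·1643/4717 = 447.5843; b·c/n = 113·1676/4717 = 40.1501
Stratum 2 (Site B): n = 1677; a·d/n = 969·195/1677 = 112.6744; b·c/n = 426·87/1677 = 22.1002
OR_MH = (447.5843 + 112.6744) / (40.1501 + 22.1002) = 560.2587 / 62.2503 = 9.00010

9.00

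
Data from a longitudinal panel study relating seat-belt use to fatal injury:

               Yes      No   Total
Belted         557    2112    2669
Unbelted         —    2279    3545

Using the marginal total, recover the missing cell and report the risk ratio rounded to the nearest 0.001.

The missing cell is in the unexposed row: 3545 − 2279 = 1266.
So a = 557, b = 2112, c = 1266, d = 2279.
RR = [a/(a+b)] / [c/(c+d)] = (557/2669) / (1266/3545) = 0.20869/0.35712 = 0.58437

0.584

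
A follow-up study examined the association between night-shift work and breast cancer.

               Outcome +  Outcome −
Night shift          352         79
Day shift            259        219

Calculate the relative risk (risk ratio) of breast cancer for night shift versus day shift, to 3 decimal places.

Cells: a = 352, b = 79, c = 259, d = 219.
Risk in exposed = 352/431 = 0.81671; risk in unexposed = 259/478 = 0.54184.
RR = 0.81671 / 0.54184 = 1.50728
The risk among the exposed is 1.51 times that among the unexposed.

1.507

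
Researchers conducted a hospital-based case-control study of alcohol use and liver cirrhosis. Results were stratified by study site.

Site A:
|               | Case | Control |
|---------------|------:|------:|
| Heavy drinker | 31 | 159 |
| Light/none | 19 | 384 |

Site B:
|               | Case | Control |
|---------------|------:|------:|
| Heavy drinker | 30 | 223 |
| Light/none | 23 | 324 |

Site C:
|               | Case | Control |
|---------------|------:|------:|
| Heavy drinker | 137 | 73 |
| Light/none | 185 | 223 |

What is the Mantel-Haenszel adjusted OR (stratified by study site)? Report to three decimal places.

2.415

OR_MH = Σ(aᵢdᵢ/nᵢ) / Σ(bᵢcᵢ/nᵢ), where nᵢ is the stratum total.
Stratum 1 (Site A): n = 593; a·d/n = 31·384/593 = 20.0742; b·c/n = 159·19/593 = 5.0944
Stratum 2 (Site B): n = 600; a·d/n = 30·324/600 = 16.2000; b·c/n = 223·23/600 = 8.5483
Stratum 3 (Site C): n = 618; a·d/n = 137·223/618 = 49.4353; b·c/n = 73·185/618 = 21.8528
OR_MH = (20.0742 + 16.2000 + 49.4353) / (5.0944 + 8.5483 + 21.8528) = 85.7095 / 35.4955 = 2.41466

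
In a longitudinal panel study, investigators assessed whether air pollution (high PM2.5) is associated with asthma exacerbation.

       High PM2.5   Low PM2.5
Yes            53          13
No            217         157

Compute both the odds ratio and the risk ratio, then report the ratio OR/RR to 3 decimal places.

1.149

Reading the table with exposure as columns: a = 53 (High PM2.5, case), b = 217 (High PM2.5, non-case), c = 13 (Low PM2.5, case), d = 157.
OR = (53·157)/(217·13) = 8321/2821 = 2.94966
Risk in exposed = 53/270 = 0.19630; risk in unexposed = 13/170 = 0.07647; RR = 2.56695
OR/RR = 2.94966 / 2.56695 = 1.14909
The outcome is not rare, so the OR lies further from 1 than the RR.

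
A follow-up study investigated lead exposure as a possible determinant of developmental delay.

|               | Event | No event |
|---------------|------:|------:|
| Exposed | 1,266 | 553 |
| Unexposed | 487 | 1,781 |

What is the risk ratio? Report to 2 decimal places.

3.24

Cells: a = 1266, b = 553, c = 487, d = 1781.
Risk in exposed = 1266/1819 = 0.69599; risk in unexposed = 487/2268 = 0.21473.
RR = 0.69599 / 0.21473 = 3.24127
The risk among the exposed is 3.24 times that among the unexposed.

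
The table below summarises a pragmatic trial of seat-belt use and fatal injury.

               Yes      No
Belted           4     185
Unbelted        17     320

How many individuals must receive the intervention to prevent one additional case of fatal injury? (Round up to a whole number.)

35

Risk in treated group = 4/189 = 0.02116; risk in control = 17/337 = 0.05045.
Absolute risk reduction = 0.05045 − 0.02116 = 0.02928
NNT = 1 / ARR = 1 / 0.02928 = 34.152 → round up → 35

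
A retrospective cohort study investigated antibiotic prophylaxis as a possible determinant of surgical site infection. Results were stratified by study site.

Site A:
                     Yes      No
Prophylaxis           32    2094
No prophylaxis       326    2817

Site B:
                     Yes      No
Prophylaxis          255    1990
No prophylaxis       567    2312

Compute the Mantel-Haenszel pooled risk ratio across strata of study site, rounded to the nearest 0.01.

RR_MH = Σ(aᵢ·n₀ᵢ/nᵢ) / Σ(cᵢ·n₁ᵢ/nᵢ), with n₁ᵢ = aᵢ+bᵢ (exposed), n₀ᵢ = cᵢ+dᵢ (unexposed), nᵢ = n₁ᵢ+n₀ᵢ.
Stratum 1 (Site A): n₁ = 2126, n₀ = 3143, n = 5269; a·n₀/n = 32·3143/5269 = 19.0883; c·n₁/n = 326·2126/5269 = 131.5384
Stratum 2 (Site B): n₁ = 2245, n₀ = 2879, n = 5124; a·n₀/n = 255·2879/5124 = 143.2758; c·n₁/n = 567·2245/5124 = 248.4221
RR_MH = (19.0883 + 143.2758) / (131.5384 + 248.4221) = 162.3640 / 379.9606 = 0.42732

0.43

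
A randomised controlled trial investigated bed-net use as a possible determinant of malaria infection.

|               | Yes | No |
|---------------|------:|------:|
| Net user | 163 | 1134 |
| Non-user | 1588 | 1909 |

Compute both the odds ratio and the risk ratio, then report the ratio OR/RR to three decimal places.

Cells: a = 163, b = 1134, c = 1588, d = 1909.
OR = (163·1909)/(1134·1588) = 311167/1800792 = 0.17279
Risk in exposed = 163/1297 = 0.12567; risk in unexposed = 1588/3497 = 0.45410; RR = 0.27675
OR/RR = 0.17279 / 0.27675 = 0.62436
The outcome is not rare, so the OR lies further from 1 than the RR.

0.624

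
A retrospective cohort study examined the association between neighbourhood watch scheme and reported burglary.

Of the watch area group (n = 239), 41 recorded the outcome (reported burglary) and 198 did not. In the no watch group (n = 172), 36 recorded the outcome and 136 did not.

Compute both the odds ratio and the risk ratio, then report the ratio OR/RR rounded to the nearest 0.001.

From the description: a = 41, b = 198, c = 36, d = 136.
OR = (41·136)/(198·36) = 5576/7128 = 0.78227
Risk in exposed = 41/239 = 0.17155; risk in unexposed = 36/172 = 0.20930; RR = 0.81962
OR/RR = 0.78227 / 0.81962 = 0.95443
The outcome is not rare, so the OR lies further from 1 than the RR.

0.954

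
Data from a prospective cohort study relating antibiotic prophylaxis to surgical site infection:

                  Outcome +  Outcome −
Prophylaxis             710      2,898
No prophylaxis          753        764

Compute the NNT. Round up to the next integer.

Risk in treated group = 710/3608 = 0.19678; risk in control = 753/1517 = 0.49637.
Absolute risk reduction = 0.49637 − 0.19678 = 0.29959
NNT = 1 / ARR = 1 / 0.29959 = 3.338 → round up → 4

4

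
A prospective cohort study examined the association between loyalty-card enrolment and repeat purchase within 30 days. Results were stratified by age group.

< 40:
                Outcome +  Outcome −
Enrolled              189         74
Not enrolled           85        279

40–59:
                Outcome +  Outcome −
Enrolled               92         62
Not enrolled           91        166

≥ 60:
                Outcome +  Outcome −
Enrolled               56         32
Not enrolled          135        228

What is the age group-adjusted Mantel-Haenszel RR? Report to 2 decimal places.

2.21

RR_MH = Σ(aᵢ·n₀ᵢ/nᵢ) / Σ(cᵢ·n₁ᵢ/nᵢ), with n₁ᵢ = aᵢ+bᵢ (exposed), n₀ᵢ = cᵢ+dᵢ (unexposed), nᵢ = n₁ᵢ+n₀ᵢ.
Stratum 1 (< 40): n₁ = 263, n₀ = 364, n = 627; a·n₀/n = 189·364/627 = 109.7225; c·n₁/n = 85·263/627 = 35.6539
Stratum 2 (40–59): n₁ = 154, n₀ = 257, n = 411; a·n₀/n = 92·257/411 = 57.5280; c·n₁/n = 91·154/411 = 34.0973
Stratum 3 (≥ 60): n₁ = 88, n₀ = 363, n = 451; a·n₀/n = 56·363/451 = 45.0732; c·n₁/n = 135·88/451 = 26.3415
RR_MH = (109.7225 + 57.5280 + 45.0732) / (35.6539 + 34.0973 + 26.3415) = 212.3236 / 96.0927 = 2.20957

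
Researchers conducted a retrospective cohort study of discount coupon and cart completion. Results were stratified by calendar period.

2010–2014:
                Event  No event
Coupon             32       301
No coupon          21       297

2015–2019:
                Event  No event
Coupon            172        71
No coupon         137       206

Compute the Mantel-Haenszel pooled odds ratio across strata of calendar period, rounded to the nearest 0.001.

2.853

OR_MH = Σ(aᵢdᵢ/nᵢ) / Σ(bᵢcᵢ/nᵢ), where nᵢ is the stratum total.
Stratum 1 (2010–2014): n = 651; a·d/n = 32·297/651 = 14.5991; b·c/n = 301·21/651 = 9.7097
Stratum 2 (2015–2019): n = 586; a·d/n = 172·206/586 = 60.4642; b·c/n = 71·137/586 = 16.5990
OR_MH = (14.5991 + 60.4642) / (9.7097 + 16.5990) = 75.0632 / 26.3087 = 2.85318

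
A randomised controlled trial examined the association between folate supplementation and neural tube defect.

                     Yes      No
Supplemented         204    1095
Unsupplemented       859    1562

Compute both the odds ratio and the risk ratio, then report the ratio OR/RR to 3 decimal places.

Cells: a = 204, b = 1095, c = 859, d = 1562.
OR = (204·1562)/(1095·859) = 318648/940605 = 0.33877
Risk in exposed = 204/1299 = 0.15704; risk in unexposed = 859/2421 = 0.35481; RR = 0.44261
OR/RR = 0.33877 / 0.44261 = 0.76539
The outcome is not rare, so the OR lies further from 1 than the RR.

0.765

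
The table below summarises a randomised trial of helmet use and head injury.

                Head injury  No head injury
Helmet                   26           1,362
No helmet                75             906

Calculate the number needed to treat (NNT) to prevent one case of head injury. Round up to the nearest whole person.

Risk in treated group = 26/1388 = 0.01873; risk in control = 75/981 = 0.07645.
Absolute risk reduction = 0.07645 − 0.01873 = 0.05772
NNT = 1 / ARR = 1 / 0.05772 = 17.325 → round up → 18

18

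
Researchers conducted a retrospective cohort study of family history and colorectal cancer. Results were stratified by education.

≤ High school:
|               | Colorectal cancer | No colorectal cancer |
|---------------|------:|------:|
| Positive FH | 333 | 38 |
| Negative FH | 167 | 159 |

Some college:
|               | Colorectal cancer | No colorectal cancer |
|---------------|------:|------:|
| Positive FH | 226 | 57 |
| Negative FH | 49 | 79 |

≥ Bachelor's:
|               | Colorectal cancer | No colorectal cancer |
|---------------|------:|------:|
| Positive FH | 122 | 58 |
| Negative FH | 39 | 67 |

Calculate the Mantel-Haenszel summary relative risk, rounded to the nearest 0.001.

RR_MH = Σ(aᵢ·n₀ᵢ/nᵢ) / Σ(cᵢ·n₁ᵢ/nᵢ), with n₁ᵢ = aᵢ+bᵢ (exposed), n₀ᵢ = cᵢ+dᵢ (unexposed), nᵢ = n₁ᵢ+n₀ᵢ.
Stratum 1 (≤ High school): n₁ = 371, n₀ = 326, n = 697; a·n₀/n = 333·326/697 = 155.7504; c·n₁/n = 167·371/697 = 88.8910
Stratum 2 (Some college): n₁ = 283, n₀ = 128, n = 411; a·n₀/n = 226·128/411 = 70.3844; c·n₁/n = 49·283/411 = 33.7397
Stratum 3 (≥ Bachelor's): n₁ = 180, n₀ = 106, n = 286; a·n₀/n = 122·106/286 = 45.2168; c·n₁/n = 39·180/286 = 24.5455
RR_MH = (155.7504 + 70.3844 + 45.2168) / (88.8910 + 33.7397 + 24.5455) = 271.3516 / 147.1761 = 1.84372

1.844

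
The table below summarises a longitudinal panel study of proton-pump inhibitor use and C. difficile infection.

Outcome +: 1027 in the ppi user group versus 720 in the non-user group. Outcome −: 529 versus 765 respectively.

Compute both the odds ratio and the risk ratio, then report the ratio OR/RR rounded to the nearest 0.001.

From the description: a = 1027, b = 529, c = 720, d = 765.
OR = (1027·765)/(529·720) = 785655/380880 = 2.06274
Risk in exposed = 1027/1556 = 0.66003; risk in unexposed = 720/1485 = 0.48485; RR = 1.36130
OR/RR = 2.06274 / 1.36130 = 1.51527
The outcome is not rare, so the OR lies further from 1 than the RR.

1.515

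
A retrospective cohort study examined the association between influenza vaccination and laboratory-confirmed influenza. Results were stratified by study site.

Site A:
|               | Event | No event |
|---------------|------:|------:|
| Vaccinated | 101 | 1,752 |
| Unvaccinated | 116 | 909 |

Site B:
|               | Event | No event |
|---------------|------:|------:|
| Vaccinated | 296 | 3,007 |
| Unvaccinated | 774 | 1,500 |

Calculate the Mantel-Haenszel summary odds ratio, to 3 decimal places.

0.229

OR_MH = Σ(aᵢdᵢ/nᵢ) / Σ(bᵢcᵢ/nᵢ), where nᵢ is the stratum total.
Stratum 1 (Site A): n = 2878; a·d/n = 101·909/2878 = 31.9003; b·c/n = 1752·116/2878 = 70.6157
Stratum 2 (Site B): n = 5577; a·d/n = 296·1500/5577 = 79.6127; b·c/n = 3007·774/5577 = 417.3244
OR_MH = (31.9003 + 79.6127) / (70.6157 + 417.3244) = 111.5130 / 487.9401 = 0.22854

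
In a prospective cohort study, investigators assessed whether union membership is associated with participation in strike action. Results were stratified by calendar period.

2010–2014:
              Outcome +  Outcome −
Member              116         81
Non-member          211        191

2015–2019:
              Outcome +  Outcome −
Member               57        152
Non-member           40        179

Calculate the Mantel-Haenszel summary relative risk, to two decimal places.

RR_MH = Σ(aᵢ·n₀ᵢ/nᵢ) / Σ(cᵢ·n₁ᵢ/nᵢ), with n₁ᵢ = aᵢ+bᵢ (exposed), n₀ᵢ = cᵢ+dᵢ (unexposed), nᵢ = n₁ᵢ+n₀ᵢ.
Stratum 1 (2010–2014): n₁ = 197, n₀ = 402, n = 599; a·n₀/n = 116·402/599 = 77.8497; c·n₁/n = 211·197/599 = 69.3940
Stratum 2 (2015–2019): n₁ = 209, n₀ = 219, n = 428; a·n₀/n = 57·219/428 = 29.1659; c·n₁/n = 40·209/428 = 19.5327
RR_MH = (77.8497 + 29.1659) / (69.3940 + 19.5327) = 107.0156 / 88.9267 = 1.20341

1.20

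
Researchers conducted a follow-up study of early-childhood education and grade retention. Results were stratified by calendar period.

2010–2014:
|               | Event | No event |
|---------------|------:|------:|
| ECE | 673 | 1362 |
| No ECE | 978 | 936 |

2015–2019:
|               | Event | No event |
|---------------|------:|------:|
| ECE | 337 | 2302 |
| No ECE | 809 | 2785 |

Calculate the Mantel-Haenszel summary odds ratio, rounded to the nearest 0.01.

OR_MH = Σ(aᵢdᵢ/nᵢ) / Σ(bᵢcᵢ/nᵢ), where nᵢ is the stratum total.
Stratum 1 (2010–2014): n = 3949; a·d/n = 673·936/3949 = 159.5158; b·c/n = 1362·978/3949 = 337.3097
Stratum 2 (2015–2019): n = 6233; a·d/n = 337·2785/6233 = 150.5768; b·c/n = 2302·809/6233 = 298.7836
OR_MH = (159.5158 + 150.5768) / (337.3097 + 298.7836) = 310.0926 / 636.0933 = 0.48750

0.49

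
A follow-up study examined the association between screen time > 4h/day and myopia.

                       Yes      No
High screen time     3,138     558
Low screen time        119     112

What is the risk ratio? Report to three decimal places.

Cells: a = 3138, b = 558, c = 119, d = 112.
Risk in exposed = 3138/3696 = 0.84903; risk in unexposed = 119/231 = 0.51515.
RR = 0.84903 / 0.51515 = 1.64811
The risk among the exposed is 1.65 times that among the unexposed.

1.648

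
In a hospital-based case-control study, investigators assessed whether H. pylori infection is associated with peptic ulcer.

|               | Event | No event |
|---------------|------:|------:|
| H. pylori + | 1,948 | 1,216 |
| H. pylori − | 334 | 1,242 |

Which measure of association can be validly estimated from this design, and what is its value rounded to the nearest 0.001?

5.957

Cells: a = 1948, b = 1216, c = 334, d = 1242.
This is a hospital-based case-control study: participants were sampled on outcome status, so risks in the source population cannot be estimated directly — relative risk is not valid here. The odds ratio is the appropriate measure.
OR = (a·d)/(b·c) = (1948 × 1242) / (1216 × 334) = 2419416 / 406144 = 5.95704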